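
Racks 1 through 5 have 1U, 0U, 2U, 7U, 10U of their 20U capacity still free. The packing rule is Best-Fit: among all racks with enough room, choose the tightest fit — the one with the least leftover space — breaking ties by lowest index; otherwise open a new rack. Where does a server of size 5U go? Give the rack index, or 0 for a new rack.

Racks with room: rack 4 (7U), rack 5 (10U).
Tightest fit is rack 4 with 7U free.

4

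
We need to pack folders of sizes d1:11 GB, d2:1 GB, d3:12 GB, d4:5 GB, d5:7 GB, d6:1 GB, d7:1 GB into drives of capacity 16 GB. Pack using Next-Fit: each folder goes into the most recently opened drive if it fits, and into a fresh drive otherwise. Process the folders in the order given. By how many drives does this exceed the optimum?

0

Next-Fit: [11,1] [12] [5,7,1,1] → 3 drives.
Total size 38 GB; any packing needs at least ⌈38/16⌉ = 3 drives.
So 3 is already optimal.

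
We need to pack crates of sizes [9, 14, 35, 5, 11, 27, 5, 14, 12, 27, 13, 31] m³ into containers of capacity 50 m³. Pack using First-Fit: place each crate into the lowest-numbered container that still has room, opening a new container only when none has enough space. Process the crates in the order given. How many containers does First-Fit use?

5 containers

container 1: place 9 m³, 41 m³ left
container 1: place 14 m³, 27 m³ left
container 2: place 35 m³, 15 m³ left
container 1: place 5 m³, 22 m³ left
container 1: place 11 m³, 11 m³ left
container 3: place 27 m³, 23 m³ left
container 1: place 5 m³, 6 m³ left
container 2: place 14 m³, 1 m³ left
container 3: place 12 m³, 11 m³ left
container 4: place 27 m³, 23 m³ left
container 4: place 13 m³, 10 m³ left
container 5: place 31 m³, 19 m³ left
Final containers: [9,14,5,11,5] [35,14] [27,12] [27,13] [31].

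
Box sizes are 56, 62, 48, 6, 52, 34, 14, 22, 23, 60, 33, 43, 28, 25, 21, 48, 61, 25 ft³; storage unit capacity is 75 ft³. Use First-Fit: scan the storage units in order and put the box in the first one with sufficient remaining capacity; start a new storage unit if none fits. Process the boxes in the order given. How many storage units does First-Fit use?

11

56 ft³ → storage unit 1 (remaining 19 ft³)
62 ft³ → storage unit 2 (remaining 13 ft³)
48 ft³ → storage unit 3 (remaining 27 ft³)
6 ft³ → storage unit 1 (remaining 13 ft³)
52 ft³ → storage unit 4 (remaining 23 ft³)
34 ft³ → storage unit 5 (remaining 41 ft³)
14 ft³ → storage unit 3 (remaining 13 ft³)
22 ft³ → storage unit 4 (remaining 1 ft³)
23 ft³ → storage unit 5 (remaining 18 ft³)
60 ft³ → storage unit 6 (remaining 15 ft³)
33 ft³ → storage unit 7 (remaining 42 ft³)
43 ft³ → storage unit 8 (remaining 32 ft³)
28 ft³ → storage unit 7 (remaining 14 ft³)
25 ft³ → storage unit 8 (remaining 7 ft³)
21 ft³ → storage unit 9 (remaining 54 ft³)
48 ft³ → storage unit 9 (remaining 6 ft³)
61 ft³ → storage unit 10 (remaining 14 ft³)
25 ft³ → storage unit 11 (remaining 50 ft³)
Final storage units: [56,6] [62] [48,14] [52,22] [34,23] [60] [33,28] [43,25] [21,48] [61] [25].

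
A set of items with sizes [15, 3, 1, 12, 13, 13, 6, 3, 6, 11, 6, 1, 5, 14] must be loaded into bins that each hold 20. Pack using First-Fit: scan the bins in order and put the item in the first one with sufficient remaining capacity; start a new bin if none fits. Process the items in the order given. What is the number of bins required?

6 bins

bin 1: place 15, 5 left
bin 1: place 3, 2 left
bin 1: place 1, 1 left
bin 2: place 12, 8 left
bin 3: place 13, 7 left
bin 4: place 13, 7 left
bin 2: place 6, 2 left
bin 3: place 3, 4 left
bin 4: place 6, 1 left
bin 5: place 11, 9 left
bin 5: place 6, 3 left
bin 1: place 1, 0 left
bin 6: place 5, 15 left
bin 6: place 14, 1 left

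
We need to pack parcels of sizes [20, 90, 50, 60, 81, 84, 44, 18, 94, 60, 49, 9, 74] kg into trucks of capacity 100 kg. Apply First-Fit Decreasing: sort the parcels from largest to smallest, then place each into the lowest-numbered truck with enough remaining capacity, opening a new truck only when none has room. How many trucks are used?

9

Sorted descending: 94, 90, 84, 81, 74, 60, 60, 50, 49, 44, 20, 18, 9.
truck 1: place 94 kg, 6 kg left
truck 2: place 90 kg, 10 kg left
truck 3: place 84 kg, 16 kg left
truck 4: place 81 kg, 19 kg left
truck 5: place 74 kg, 26 kg left
truck 6: place 60 kg, 40 kg left
truck 7: place 60 kg, 40 kg left
truck 8: place 50 kg, 50 kg left
truck 8: place 49 kg, 1 kg left
truck 9: place 44 kg, 56 kg left
truck 5: place 20 kg, 6 kg left
truck 4: place 18 kg, 1 kg left
truck 2: place 9 kg, 1 kg left
Final trucks: [94] [90,9] [84] [81,18] [74,20] [60] [60] [50,49] [44].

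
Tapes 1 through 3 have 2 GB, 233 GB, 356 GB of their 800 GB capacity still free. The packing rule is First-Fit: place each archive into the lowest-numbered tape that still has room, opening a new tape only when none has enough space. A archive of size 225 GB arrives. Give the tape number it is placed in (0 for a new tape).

2

Tapes with room: tape 2 (233 GB), tape 3 (356 GB).
The first with room is tape 2.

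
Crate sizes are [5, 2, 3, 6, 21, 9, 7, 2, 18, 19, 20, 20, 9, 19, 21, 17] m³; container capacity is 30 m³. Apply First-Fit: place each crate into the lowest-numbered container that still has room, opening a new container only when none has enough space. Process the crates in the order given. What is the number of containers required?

9

5 m³ → container 1 (remaining 25 m³)
2 m³ → container 1 (remaining 23 m³)
3 m³ → container 1 (remaining 20 m³)
6 m³ → container 1 (remaining 14 m³)
21 m³ → container 2 (remaining 9 m³)
9 m³ → container 1 (remaining 5 m³)
7 m³ → container 2 (remaining 2 m³)
2 m³ → container 1 (remaining 3 m³)
18 m³ → container 3 (remaining 12 m³)
19 m³ → container 4 (remaining 11 m³)
20 m³ → container 5 (remaining 10 m³)
20 m³ → container 6 (remaining 10 m³)
9 m³ → container 3 (remaining 3 m³)
19 m³ → container 7 (remaining 11 m³)
21 m³ → container 8 (remaining 9 m³)
17 m³ → container 9 (remaining 13 m³)
Final containers: [5,2,3,6,9,2] [21,7] [18,9] [19] [20] [20] [19] [21] [17].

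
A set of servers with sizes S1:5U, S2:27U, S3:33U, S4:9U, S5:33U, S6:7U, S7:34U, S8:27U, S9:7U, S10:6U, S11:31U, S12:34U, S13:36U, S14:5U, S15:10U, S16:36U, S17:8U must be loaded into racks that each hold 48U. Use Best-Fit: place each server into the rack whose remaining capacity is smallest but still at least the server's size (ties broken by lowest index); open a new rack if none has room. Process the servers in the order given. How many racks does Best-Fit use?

S1 (5U) → rack 1 (remaining 43U)
S2 (27U) → rack 1 (remaining 16U)
S3 (33U) → rack 2 (remaining 15U)
S4 (9U) → rack 2 (remaining 6U)
S5 (33U) → rack 3 (remaining 15U)
S6 (7U) → rack 3 (remaining 8U)
S7 (34U) → rack 4 (remaining 14U)
S8 (27U) → rack 5 (remaining 21U)
S9 (7U) → rack 3 (remaining 1U)
S10 (6U) → rack 2 (remaining 0U)
S11 (31U) → rack 6 (remaining 17U)
S12 (34U) → rack 7 (remaining 14U)
S13 (36U) → rack 8 (remaining 12U)
S14 (5U) → rack 8 (remaining 7U)
S15 (10U) → rack 4 (remaining 4U)
S16 (36U) → rack 9 (remaining 12U)
S17 (8U) → rack 9 (remaining 4U)

9 racks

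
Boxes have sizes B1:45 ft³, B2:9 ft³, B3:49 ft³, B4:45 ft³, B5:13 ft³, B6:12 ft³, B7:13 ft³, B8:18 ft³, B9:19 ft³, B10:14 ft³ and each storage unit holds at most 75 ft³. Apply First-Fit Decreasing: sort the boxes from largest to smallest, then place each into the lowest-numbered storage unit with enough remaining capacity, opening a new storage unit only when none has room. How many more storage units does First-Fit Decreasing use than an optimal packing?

First-Fit Decreasing: [49,19] [45,18,12] [45,14,13] [13,9] → 4 storage units.
Total size 237 ft³; any packing needs at least ⌈237/75⌉ = 4 storage units.
So 4 is already optimal.

0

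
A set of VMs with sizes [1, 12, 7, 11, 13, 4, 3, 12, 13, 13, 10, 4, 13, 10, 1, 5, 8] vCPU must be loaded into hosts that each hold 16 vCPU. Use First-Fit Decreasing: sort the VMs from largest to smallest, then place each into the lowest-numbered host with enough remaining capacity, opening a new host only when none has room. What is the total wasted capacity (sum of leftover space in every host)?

Sorted descending: 13, 13, 13, 13, 12, 12, 11, 10, 10, 8, 7, 5, 4, 4, 3, 1, 1.
host 1: place 13 vCPU, 3 vCPU left
host 2: place 13 vCPU, 3 vCPU left
host 3: place 13 vCPU, 3 vCPU left
host 4: place 13 vCPU, 3 vCPU left
host 5: place 12 vCPU, 4 vCPU left
host 6: place 12 vCPU, 4 vCPU left
host 7: place 11 vCPU, 5 vCPU left
host 8: place 10 vCPU, 6 vCPU left
host 9: place 10 vCPU, 6 vCPU left
host 10: place 8 vCPU, 8 vCPU left
host 10: place 7 vCPU, 1 vCPU left
host 7: place 5 vCPU, 0 vCPU left
host 5: place 4 vCPU, 0 vCPU left
host 6: place 4 vCPU, 0 vCPU left
host 1: place 3 vCPU, 0 vCPU left
host 2: place 1 vCPU, 2 vCPU left
host 2: place 1 vCPU, 1 vCPU left
10 hosts × 16 vCPU = 160 vCPU; used 140 vCPU; unused 20 vCPU.

20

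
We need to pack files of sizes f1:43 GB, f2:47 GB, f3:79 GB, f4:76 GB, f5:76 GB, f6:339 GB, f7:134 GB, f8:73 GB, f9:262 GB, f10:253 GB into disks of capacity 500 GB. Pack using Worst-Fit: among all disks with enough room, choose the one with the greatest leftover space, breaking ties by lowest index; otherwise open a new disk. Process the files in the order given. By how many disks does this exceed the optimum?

1

Worst-Fit: [43,47,79,76,76,134] [339,73] [262] [253] → 4 disks.
Total size 1382 GB; any packing needs at least ⌈1382/500⌉ = 3 disks.
An optimal packing achieves that bound: [339,134] [262,79,76,76] [253,73,47,43] → 3 disks.
Excess: 4 − 3 = 1.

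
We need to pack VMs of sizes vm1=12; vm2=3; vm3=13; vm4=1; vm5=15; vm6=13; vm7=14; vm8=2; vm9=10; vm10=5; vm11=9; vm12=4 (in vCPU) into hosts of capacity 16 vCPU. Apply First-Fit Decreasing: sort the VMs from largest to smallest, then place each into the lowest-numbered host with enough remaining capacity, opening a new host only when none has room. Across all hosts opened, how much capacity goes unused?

11

Sorted descending: 15, 14, 13, 13, 12, 10, 9, 5, 4, 3, 2, 1.
Put 15 vCPU in host 1; 1 vCPU remain.
Put 14 vCPU in host 2; 2 vCPU remain.
Put 13 vCPU in host 3; 3 vCPU remain.
Put 13 vCPU in host 4; 3 vCPU remain.
Put 12 vCPU in host 5; 4 vCPU remain.
Put 10 vCPU in host 6; 6 vCPU remain.
Put 9 vCPU in host 7; 7 vCPU remain.
Put 5 vCPU in host 6; 1 vCPU remain.
Put 4 vCPU in host 5; 0 vCPU remain.
Put 3 vCPU in host 3; 0 vCPU remain.
Put 2 vCPU in host 2; 0 vCPU remain.
Put 1 vCPU in host 1; 0 vCPU remain.
7 hosts × 16 vCPU = 112 vCPU; used 101 vCPU; unused 11 vCPU.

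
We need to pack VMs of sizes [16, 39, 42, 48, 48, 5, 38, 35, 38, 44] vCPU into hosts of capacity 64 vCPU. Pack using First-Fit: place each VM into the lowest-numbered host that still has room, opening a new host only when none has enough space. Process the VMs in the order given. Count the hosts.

Put 16 vCPU in host 1; 48 vCPU remain.
Put 39 vCPU in host 1; 9 vCPU remain.
Put 42 vCPU in host 2; 22 vCPU remain.
Put 48 vCPU in host 3; 16 vCPU remain.
Put 48 vCPU in host 4; 16 vCPU remain.
Put 5 vCPU in host 1; 4 vCPU remain.
Put 38 vCPU in host 5; 26 vCPU remain.
Put 35 vCPU in host 6; 29 vCPU remain.
Put 38 vCPU in host 7; 26 vCPU remain.
Put 44 vCPU in host 8; 20 vCPU remain.
Final hosts: [16,39,5] [42] [48] [48] [38] [35] [38] [44].

8 hosts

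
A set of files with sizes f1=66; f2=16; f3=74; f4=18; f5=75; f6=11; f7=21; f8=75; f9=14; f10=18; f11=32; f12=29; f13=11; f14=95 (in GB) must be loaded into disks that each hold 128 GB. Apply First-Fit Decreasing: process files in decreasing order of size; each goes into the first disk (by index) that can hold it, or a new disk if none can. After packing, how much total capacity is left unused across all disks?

Sorted descending: 95, 75, 75, 74, 66, 32, 29, 21, 18, 18, 16, 14, 11, 11.
disk 1: place 95 GB, 33 GB left
disk 2: place 75 GB, 53 GB left
disk 3: place 75 GB, 53 GB left
disk 4: place 74 GB, 54 GB left
disk 5: place 66 GB, 62 GB left
disk 1: place 32 GB, 1 GB left
disk 2: place 29 GB, 24 GB left
disk 2: place 21 GB, 3 GB left
disk 3: place 18 GB, 35 GB left
disk 3: place 18 GB, 17 GB left
disk 3: place 16 GB, 1 GB left
disk 4: place 14 GB, 40 GB left
disk 4: place 11 GB, 29 GB left
disk 4: place 11 GB, 18 GB left
5 disks × 128 GB = 640 GB; used 555 GB; unused 85 GB.

85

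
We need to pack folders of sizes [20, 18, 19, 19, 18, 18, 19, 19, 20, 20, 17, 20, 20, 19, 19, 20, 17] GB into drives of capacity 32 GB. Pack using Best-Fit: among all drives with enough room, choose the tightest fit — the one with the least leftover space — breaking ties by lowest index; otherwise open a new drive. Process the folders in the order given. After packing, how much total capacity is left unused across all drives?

222

Put 20 GB in drive 1; 12 GB remain.
Put 18 GB in drive 2; 14 GB remain.
Put 19 GB in drive 3; 13 GB remain.
Put 19 GB in drive 4; 13 GB remain.
Put 18 GB in drive 5; 14 GB remain.
Put 18 GB in drive 6; 14 GB remain.
Put 19 GB in drive 7; 13 GB remain.
Put 19 GB in drive 8; 13 GB remain.
Put 20 GB in drive 9; 12 GB remain.
Put 20 GB in drive 10; 12 GB remain.
Put 17 GB in drive 11; 15 GB remain.
Put 20 GB in drive 12; 12 GB remain.
Put 20 GB in drive 13; 12 GB remain.
Put 19 GB in drive 14; 13 GB remain.
Put 19 GB in drive 15; 13 GB remain.
Put 20 GB in drive 16; 12 GB remain.
Put 17 GB in drive 17; 15 GB remain.
17 drives × 32 GB = 544 GB; used 322 GB; unused 222 GB.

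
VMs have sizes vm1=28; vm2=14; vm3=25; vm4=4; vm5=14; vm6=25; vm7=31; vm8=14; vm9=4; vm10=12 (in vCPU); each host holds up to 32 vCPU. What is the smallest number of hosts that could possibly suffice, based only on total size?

Total size = 28 + 14 + 25 + 4 + 14 + 25 + 31 + 14 + 4 + 12 = 171 vCPU.
⌈171 / 32⌉ = 6.

6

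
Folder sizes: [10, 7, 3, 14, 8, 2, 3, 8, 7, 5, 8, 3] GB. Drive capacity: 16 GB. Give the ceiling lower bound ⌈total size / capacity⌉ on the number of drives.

5

Total size = 10 + 7 + 3 + 14 + 8 + 2 + 3 + 8 + 7 + 5 + 8 + 3 = 78 GB.
⌈78 / 16⌉ = 5.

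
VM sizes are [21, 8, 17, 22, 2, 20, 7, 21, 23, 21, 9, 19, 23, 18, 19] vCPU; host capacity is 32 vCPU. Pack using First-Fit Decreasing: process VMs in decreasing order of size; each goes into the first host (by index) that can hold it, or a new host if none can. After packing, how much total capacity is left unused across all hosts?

102

Sorted descending: 23, 23, 22, 21, 21, 21, 20, 19, 19, 18, 17, 9, 8, 7, 2.
host 1: place 23 vCPU, 9 vCPU left
host 2: place 23 vCPU, 9 vCPU left
host 3: place 22 vCPU, 10 vCPU left
host 4: place 21 vCPU, 11 vCPU left
host 5: place 21 vCPU, 11 vCPU left
host 6: place 21 vCPU, 11 vCPU left
host 7: place 20 vCPU, 12 vCPU left
host 8: place 19 vCPU, 13 vCPU left
host 9: place 19 vCPU, 13 vCPU left
host 10: place 18 vCPU, 14 vCPU left
host 11: place 17 vCPU, 15 vCPU left
host 1: place 9 vCPU, 0 vCPU left
host 2: place 8 vCPU, 1 vCPU left
host 3: place 7 vCPU, 3 vCPU left
host 3: place 2 vCPU, 1 vCPU left
11 hosts × 32 vCPU = 352 vCPU; used 250 vCPU; unused 102 vCPU.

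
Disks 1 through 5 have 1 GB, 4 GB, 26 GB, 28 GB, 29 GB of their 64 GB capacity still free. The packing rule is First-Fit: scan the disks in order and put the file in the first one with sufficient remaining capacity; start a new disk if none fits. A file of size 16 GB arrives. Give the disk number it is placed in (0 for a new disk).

3

Disks with room: disk 3 (26 GB), disk 4 (28 GB), disk 5 (29 GB).
The first with room is disk 3.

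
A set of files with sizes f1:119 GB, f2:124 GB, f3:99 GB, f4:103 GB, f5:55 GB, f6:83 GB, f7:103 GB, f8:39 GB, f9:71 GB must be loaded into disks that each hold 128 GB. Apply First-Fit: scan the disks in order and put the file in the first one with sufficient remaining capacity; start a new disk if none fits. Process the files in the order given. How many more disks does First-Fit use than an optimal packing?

1

First-Fit: [119] [124] [99] [103] [55,39] [83] [103] [71] → 8 disks.
Total size 796 GB; any packing needs at least ⌈796/128⌉ = 7 disks.
An optimal packing achieves that bound: [124] [119] [103] [103] [99] [83,39] [71,55] → 7 disks.
Excess: 8 − 7 = 1.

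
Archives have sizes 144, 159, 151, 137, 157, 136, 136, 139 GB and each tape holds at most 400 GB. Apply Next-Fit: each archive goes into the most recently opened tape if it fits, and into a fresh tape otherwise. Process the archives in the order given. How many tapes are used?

4 tapes

tape 1: place 144 GB, 256 GB left
tape 1: place 159 GB, 97 GB left
tape 2: place 151 GB, 249 GB left
tape 2: place 137 GB, 112 GB left
tape 3: place 157 GB, 243 GB left
tape 3: place 136 GB, 107 GB left
tape 4: place 136 GB, 264 GB left
tape 4: place 139 GB, 125 GB left
Final tapes: [144,159] [151,137] [157,136] [136,139].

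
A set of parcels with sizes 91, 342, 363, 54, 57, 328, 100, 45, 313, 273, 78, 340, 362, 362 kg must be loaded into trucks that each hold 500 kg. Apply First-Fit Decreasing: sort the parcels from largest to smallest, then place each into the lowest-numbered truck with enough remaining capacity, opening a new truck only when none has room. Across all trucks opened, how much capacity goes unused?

892

Sorted descending: 363, 362, 362, 342, 340, 328, 313, 273, 100, 91, 78, 57, 54, 45.
363 kg → truck 1 (remaining 137 kg)
362 kg → truck 2 (remaining 138 kg)
362 kg → truck 3 (remaining 138 kg)
342 kg → truck 4 (remaining 158 kg)
340 kg → truck 5 (remaining 160 kg)
328 kg → truck 6 (remaining 172 kg)
313 kg → truck 7 (remaining 187 kg)
273 kg → truck 8 (remaining 227 kg)
100 kg → truck 1 (remaining 37 kg)
91 kg → truck 2 (remaining 47 kg)
78 kg → truck 3 (remaining 60 kg)
57 kg → truck 3 (remaining 3 kg)
54 kg → truck 4 (remaining 104 kg)
45 kg → truck 2 (remaining 2 kg)
8 trucks × 500 kg = 4000 kg; used 3108 kg; unused 892 kg.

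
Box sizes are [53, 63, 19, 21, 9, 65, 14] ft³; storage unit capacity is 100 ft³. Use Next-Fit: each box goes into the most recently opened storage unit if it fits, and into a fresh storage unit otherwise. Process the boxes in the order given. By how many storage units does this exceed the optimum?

Next-Fit: [53] [63,19] [21,9,65] [14] → 4 storage units.
Total size 244 ft³; any packing needs at least ⌈244/100⌉ = 3 storage units.
An optimal packing achieves that bound: [65,21,14] [63,19,9] [53] → 3 storage units.
Excess: 4 − 3 = 1.

1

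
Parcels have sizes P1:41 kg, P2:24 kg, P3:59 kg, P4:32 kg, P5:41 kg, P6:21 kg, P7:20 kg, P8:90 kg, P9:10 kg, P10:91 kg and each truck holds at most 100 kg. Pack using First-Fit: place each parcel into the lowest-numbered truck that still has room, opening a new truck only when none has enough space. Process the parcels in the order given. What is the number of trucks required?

5

Put P1 (41 kg) in truck 1; 59 kg remain.
Put P2 (24 kg) in truck 1; 35 kg remain.
Put P3 (59 kg) in truck 2; 41 kg remain.
Put P4 (32 kg) in truck 1; 3 kg remain.
Put P5 (41 kg) in truck 2; 0 kg remain.
Put P6 (21 kg) in truck 3; 79 kg remain.
Put P7 (20 kg) in truck 3; 59 kg remain.
Put P8 (90 kg) in truck 4; 10 kg remain.
Put P9 (10 kg) in truck 3; 49 kg remain.
Put P10 (91 kg) in truck 5; 9 kg remain.
Final trucks: [41,24,32] [59,41] [21,20,10] [90] [91].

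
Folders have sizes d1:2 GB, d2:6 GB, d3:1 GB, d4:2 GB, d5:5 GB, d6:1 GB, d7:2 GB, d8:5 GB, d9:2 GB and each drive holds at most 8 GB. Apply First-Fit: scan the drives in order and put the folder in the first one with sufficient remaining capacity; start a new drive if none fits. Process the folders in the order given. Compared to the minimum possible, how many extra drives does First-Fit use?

First-Fit: [2,6] [1,2,5] [1,2,5] [2] → 4 drives.
Total size 26 GB; any packing needs at least ⌈26/8⌉ = 4 drives.
So 4 is already optimal.

0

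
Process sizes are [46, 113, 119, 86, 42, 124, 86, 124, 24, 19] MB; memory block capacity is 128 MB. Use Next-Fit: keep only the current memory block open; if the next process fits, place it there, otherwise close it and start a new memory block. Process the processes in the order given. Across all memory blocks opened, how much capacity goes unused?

Put 46 MB in memory block 1; 82 MB remain.
Put 113 MB in memory block 2; 15 MB remain.
Put 119 MB in memory block 3; 9 MB remain.
Put 86 MB in memory block 4; 42 MB remain.
Put 42 MB in memory block 4; 0 MB remain.
Put 124 MB in memory block 5; 4 MB remain.
Put 86 MB in memory block 6; 42 MB remain.
Put 124 MB in memory block 7; 4 MB remain.
Put 24 MB in memory block 8; 104 MB remain.
Put 19 MB in memory block 8; 85 MB remain.
8 memory blocks × 128 MB = 1024 MB; used 783 MB; unused 241 MB.

241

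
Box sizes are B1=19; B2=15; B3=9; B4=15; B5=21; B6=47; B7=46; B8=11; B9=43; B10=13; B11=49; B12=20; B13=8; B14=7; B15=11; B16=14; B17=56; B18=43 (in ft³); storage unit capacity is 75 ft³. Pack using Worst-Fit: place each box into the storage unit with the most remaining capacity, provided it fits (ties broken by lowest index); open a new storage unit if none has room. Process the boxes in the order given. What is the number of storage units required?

7

storage unit 1: place B1 (19 ft³), 56 ft³ left
storage unit 1: place B2 (15 ft³), 41 ft³ left
storage unit 1: place B3 (9 ft³), 32 ft³ left
storage unit 1: place B4 (15 ft³), 17 ft³ left
storage unit 2: place B5 (21 ft³), 54 ft³ left
storage unit 2: place B6 (47 ft³), 7 ft³ left
storage unit 3: place B7 (46 ft³), 29 ft³ left
storage unit 3: place B8 (11 ft³), 18 ft³ left
storage unit 4: place B9 (43 ft³), 32 ft³ left
storage unit 4: place B10 (13 ft³), 19 ft³ left
storage unit 5: place B11 (49 ft³), 26 ft³ left
storage unit 5: place B12 (20 ft³), 6 ft³ left
storage unit 4: place B13 (8 ft³), 11 ft³ left
storage unit 3: place B14 (7 ft³), 11 ft³ left
storage unit 1: place B15 (11 ft³), 6 ft³ left
storage unit 6: place B16 (14 ft³), 61 ft³ left
storage unit 6: place B17 (56 ft³), 5 ft³ left
storage unit 7: place B18 (43 ft³), 32 ft³ left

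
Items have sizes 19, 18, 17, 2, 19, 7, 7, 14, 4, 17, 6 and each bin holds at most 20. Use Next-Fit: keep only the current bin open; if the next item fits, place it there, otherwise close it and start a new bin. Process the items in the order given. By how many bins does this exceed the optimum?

1

Next-Fit: [19] [18] [17,2] [19] [7,7] [14,4] [17] [6] → 8 bins.
Total size 130; any packing needs at least ⌈130/20⌉ = 7 bins.
An optimal packing achieves that bound: [19] [19] [18,2] [17] [17] [14,6] [7,7,4] → 7 bins.
Excess: 8 − 7 = 1.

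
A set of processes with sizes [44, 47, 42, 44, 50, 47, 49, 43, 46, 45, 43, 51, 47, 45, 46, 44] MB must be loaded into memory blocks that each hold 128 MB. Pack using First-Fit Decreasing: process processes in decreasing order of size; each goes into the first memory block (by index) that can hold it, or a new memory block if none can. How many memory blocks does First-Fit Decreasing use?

Sorted descending: 51, 50, 49, 47, 47, 47, 46, 46, 45, 45, 44, 44, 44, 43, 43, 42.
memory block 1: place 51 MB, 77 MB left
memory block 1: place 50 MB, 27 MB left
memory block 2: place 49 MB, 79 MB left
memory block 2: place 47 MB, 32 MB left
memory block 3: place 47 MB, 81 MB left
memory block 3: place 47 MB, 34 MB left
memory block 4: place 46 MB, 82 MB left
memory block 4: place 46 MB, 36 MB left
memory block 5: place 45 MB, 83 MB left
memory block 5: place 45 MB, 38 MB left
memory block 6: place 44 MB, 84 MB left
memory block 6: place 44 MB, 40 MB left
memory block 7: place 44 MB, 84 MB left
memory block 7: place 43 MB, 41 MB left
memory block 8: place 43 MB, 85 MB left
memory block 8: place 42 MB, 43 MB left

8 memory blocks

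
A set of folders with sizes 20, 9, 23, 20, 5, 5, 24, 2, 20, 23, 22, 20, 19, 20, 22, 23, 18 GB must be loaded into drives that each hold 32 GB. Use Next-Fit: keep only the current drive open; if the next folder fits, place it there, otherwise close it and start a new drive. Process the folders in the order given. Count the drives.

drive 1: place 20 GB, 12 GB left
drive 1: place 9 GB, 3 GB left
drive 2: place 23 GB, 9 GB left
drive 3: place 20 GB, 12 GB left
drive 3: place 5 GB, 7 GB left
drive 3: place 5 GB, 2 GB left
drive 4: place 24 GB, 8 GB left
drive 4: place 2 GB, 6 GB left
drive 5: place 20 GB, 12 GB left
drive 6: place 23 GB, 9 GB left
drive 7: place 22 GB, 10 GB left
drive 8: place 20 GB, 12 GB left
drive 9: place 19 GB, 13 GB left
drive 10: place 20 GB, 12 GB left
drive 11: place 22 GB, 10 GB left
drive 12: place 23 GB, 9 GB left
drive 13: place 18 GB, 14 GB left

13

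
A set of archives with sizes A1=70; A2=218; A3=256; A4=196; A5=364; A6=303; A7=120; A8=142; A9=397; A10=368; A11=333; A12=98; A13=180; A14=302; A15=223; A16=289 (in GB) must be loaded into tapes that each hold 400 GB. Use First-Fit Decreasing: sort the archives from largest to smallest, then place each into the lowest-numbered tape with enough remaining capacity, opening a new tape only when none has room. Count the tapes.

11

Sorted descending: 397, 368, 364, 333, 303, 302, 289, 256, 223, 218, 196, 180, 142, 120, 98, 70.
tape 1: place 397 GB, 3 GB left
tape 2: place 368 GB, 32 GB left
tape 3: place 364 GB, 36 GB left
tape 4: place 333 GB, 67 GB left
tape 5: place 303 GB, 97 GB left
tape 6: place 302 GB, 98 GB left
tape 7: place 289 GB, 111 GB left
tape 8: place 256 GB, 144 GB left
tape 9: place 223 GB, 177 GB left
tape 10: place 218 GB, 182 GB left
tape 11: place 196 GB, 204 GB left
tape 10: place 180 GB, 2 GB left
tape 8: place 142 GB, 2 GB left
tape 9: place 120 GB, 57 GB left
tape 6: place 98 GB, 0 GB left
tape 5: place 70 GB, 27 GB left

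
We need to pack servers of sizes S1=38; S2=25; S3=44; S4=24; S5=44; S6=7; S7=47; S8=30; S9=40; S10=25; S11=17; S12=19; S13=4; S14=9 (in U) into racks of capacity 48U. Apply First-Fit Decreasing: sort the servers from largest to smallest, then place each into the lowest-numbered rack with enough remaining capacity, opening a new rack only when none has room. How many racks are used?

9

Sorted descending: 47, 44, 44, 40, 38, 30, 25, 25, 24, 19, 17, 9, 7, 4.
47U → rack 1 (remaining 1U)
44U → rack 2 (remaining 4U)
44U → rack 3 (remaining 4U)
40U → rack 4 (remaining 8U)
38U → rack 5 (remaining 10U)
30U → rack 6 (remaining 18U)
25U → rack 7 (remaining 23U)
25U → rack 8 (remaining 23U)
24U → rack 9 (remaining 24U)
19U → rack 7 (remaining 4U)
17U → rack 6 (remaining 1U)
9U → rack 5 (remaining 1U)
7U → rack 4 (remaining 1U)
4U → rack 2 (remaining 0U)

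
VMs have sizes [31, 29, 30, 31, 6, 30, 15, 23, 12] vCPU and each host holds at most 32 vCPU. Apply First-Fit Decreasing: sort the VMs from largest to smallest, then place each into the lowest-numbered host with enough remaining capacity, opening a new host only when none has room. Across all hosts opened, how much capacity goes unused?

Sorted descending: 31, 31, 30, 30, 29, 23, 15, 12, 6.
Put 31 vCPU in host 1; 1 vCPU remain.
Put 31 vCPU in host 2; 1 vCPU remain.
Put 30 vCPU in host 3; 2 vCPU remain.
Put 30 vCPU in host 4; 2 vCPU remain.
Put 29 vCPU in host 5; 3 vCPU remain.
Put 23 vCPU in host 6; 9 vCPU remain.
Put 15 vCPU in host 7; 17 vCPU remain.
Put 12 vCPU in host 7; 5 vCPU remain.
Put 6 vCPU in host 6; 3 vCPU remain.
7 hosts × 32 vCPU = 224 vCPU; used 207 vCPU; unused 17 vCPU.

17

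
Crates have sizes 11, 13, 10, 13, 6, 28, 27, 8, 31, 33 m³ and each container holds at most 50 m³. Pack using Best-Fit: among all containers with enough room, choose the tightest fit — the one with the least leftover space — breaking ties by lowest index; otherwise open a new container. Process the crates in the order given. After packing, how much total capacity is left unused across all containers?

70

container 1: place 11 m³, 39 m³ left
container 1: place 13 m³, 26 m³ left
container 1: place 10 m³, 16 m³ left
container 1: place 13 m³, 3 m³ left
container 2: place 6 m³, 44 m³ left
container 2: place 28 m³, 16 m³ left
container 3: place 27 m³, 23 m³ left
container 2: place 8 m³, 8 m³ left
container 4: place 31 m³, 19 m³ left
container 5: place 33 m³, 17 m³ left
5 containers × 50 m³ = 250 m³; used 180 m³; unused 70 m³.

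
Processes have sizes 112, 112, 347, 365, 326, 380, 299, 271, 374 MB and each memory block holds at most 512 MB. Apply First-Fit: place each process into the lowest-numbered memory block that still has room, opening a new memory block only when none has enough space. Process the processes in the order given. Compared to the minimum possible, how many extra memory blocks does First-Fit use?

0

First-Fit: [112,112,271] [347] [365] [326] [380] [299] [374] → 7 memory blocks.
7 processes exceed 256 MB (half the capacity), and no two of those can share a memory block, so at least 7 memory blocks are needed.
So 7 is already optimal.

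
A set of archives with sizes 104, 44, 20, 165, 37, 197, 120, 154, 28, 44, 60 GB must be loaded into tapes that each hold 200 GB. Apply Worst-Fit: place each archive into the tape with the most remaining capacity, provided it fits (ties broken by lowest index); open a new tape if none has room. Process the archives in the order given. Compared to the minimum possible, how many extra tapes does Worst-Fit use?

1

Worst-Fit: [104,44,20] [165] [37,120] [197] [154,28] [44,60] → 6 tapes.
Total size 973 GB; any packing needs at least ⌈973/200⌉ = 5 tapes.
An optimal packing achieves that bound: [197] [165,28] [154,44] [120,60,20] [104,44,37] → 5 tapes.
Excess: 6 − 5 = 1.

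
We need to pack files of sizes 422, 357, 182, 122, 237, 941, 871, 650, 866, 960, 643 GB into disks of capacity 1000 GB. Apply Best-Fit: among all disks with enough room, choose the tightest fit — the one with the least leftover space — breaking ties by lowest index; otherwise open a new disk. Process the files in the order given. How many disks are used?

8

disk 1: place 422 GB, 578 GB left
disk 1: place 357 GB, 221 GB left
disk 1: place 182 GB, 39 GB left
disk 2: place 122 GB, 878 GB left
disk 2: place 237 GB, 641 GB left
disk 3: place 941 GB, 59 GB left
disk 4: place 871 GB, 129 GB left
disk 5: place 650 GB, 350 GB left
disk 6: place 866 GB, 134 GB left
disk 7: place 960 GB, 40 GB left
disk 8: place 643 GB, 357 GB left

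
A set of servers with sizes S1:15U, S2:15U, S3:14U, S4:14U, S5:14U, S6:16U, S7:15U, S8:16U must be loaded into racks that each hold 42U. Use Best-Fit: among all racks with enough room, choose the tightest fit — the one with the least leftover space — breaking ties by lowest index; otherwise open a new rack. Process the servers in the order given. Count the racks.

Put S1 (15U) in rack 1; 27U remain.
Put S2 (15U) in rack 1; 12U remain.
Put S3 (14U) in rack 2; 28U remain.
Put S4 (14U) in rack 2; 14U remain.
Put S5 (14U) in rack 2; 0U remain.
Put S6 (16U) in rack 3; 26U remain.
Put S7 (15U) in rack 3; 11U remain.
Put S8 (16U) in rack 4; 26U remain.

4 racks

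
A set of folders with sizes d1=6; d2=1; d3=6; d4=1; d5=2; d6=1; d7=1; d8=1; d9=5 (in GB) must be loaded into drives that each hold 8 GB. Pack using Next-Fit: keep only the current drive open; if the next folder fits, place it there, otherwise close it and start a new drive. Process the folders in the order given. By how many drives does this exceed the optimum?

Next-Fit: [6,1] [6,1] [2,1,1,1] [5] → 4 drives.
Total size 24 GB; any packing needs at least ⌈24/8⌉ = 3 drives.
An optimal packing achieves that bound: [6,2] [6,1,1] [5,1,1,1] → 3 drives.
Excess: 4 − 3 = 1.

1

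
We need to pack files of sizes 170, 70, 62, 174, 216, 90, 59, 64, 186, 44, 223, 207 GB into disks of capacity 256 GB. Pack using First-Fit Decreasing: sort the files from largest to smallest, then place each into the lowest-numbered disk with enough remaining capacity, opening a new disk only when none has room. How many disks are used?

Sorted descending: 223, 216, 207, 186, 174, 170, 90, 70, 64, 62, 59, 44.
223 GB → disk 1 (remaining 33 GB)
216 GB → disk 2 (remaining 40 GB)
207 GB → disk 3 (remaining 49 GB)
186 GB → disk 4 (remaining 70 GB)
174 GB → disk 5 (remaining 82 GB)
170 GB → disk 6 (remaining 86 GB)
90 GB → disk 7 (remaining 166 GB)
70 GB → disk 4 (remaining 0 GB)
64 GB → disk 5 (remaining 18 GB)
62 GB → disk 6 (remaining 24 GB)
59 GB → disk 7 (remaining 107 GB)
44 GB → disk 3 (remaining 5 GB)

7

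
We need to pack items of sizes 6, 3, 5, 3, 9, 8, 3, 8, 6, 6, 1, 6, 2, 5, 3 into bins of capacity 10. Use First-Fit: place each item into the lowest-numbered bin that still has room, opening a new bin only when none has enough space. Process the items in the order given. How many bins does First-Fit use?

9

Put 6 in bin 1; 4 remain.
Put 3 in bin 1; 1 remain.
Put 5 in bin 2; 5 remain.
Put 3 in bin 2; 2 remain.
Put 9 in bin 3; 1 remain.
Put 8 in bin 4; 2 remain.
Put 3 in bin 5; 7 remain.
Put 8 in bin 6; 2 remain.
Put 6 in bin 5; 1 remain.
Put 6 in bin 7; 4 remain.
Put 1 in bin 1; 0 remain.
Put 6 in bin 8; 4 remain.
Put 2 in bin 2; 0 remain.
Put 5 in bin 9; 5 remain.
Put 3 in bin 7; 1 remain.
Final bins: [6,3,1] [5,3,2] [9] [8] [3,6] [8] [6,3] [6] [5].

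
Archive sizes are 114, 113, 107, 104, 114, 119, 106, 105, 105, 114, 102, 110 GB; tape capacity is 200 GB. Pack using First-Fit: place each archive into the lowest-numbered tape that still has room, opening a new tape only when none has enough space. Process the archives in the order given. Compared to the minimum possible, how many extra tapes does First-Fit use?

0

First-Fit: [114] [113] [107] [104] [114] [119] [106] [105] [105] [114] [102] [110] → 12 tapes.
12 archives exceed 100 GB (half the capacity), and no two of those can share a tape, so at least 12 tapes are needed.
So 12 is already optimal.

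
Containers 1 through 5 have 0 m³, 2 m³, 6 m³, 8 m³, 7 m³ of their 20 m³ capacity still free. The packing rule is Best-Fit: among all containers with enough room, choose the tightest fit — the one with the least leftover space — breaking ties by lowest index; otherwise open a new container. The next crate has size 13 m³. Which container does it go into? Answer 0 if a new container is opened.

0

No container has ≥ 13 m³ free, so a new container is opened.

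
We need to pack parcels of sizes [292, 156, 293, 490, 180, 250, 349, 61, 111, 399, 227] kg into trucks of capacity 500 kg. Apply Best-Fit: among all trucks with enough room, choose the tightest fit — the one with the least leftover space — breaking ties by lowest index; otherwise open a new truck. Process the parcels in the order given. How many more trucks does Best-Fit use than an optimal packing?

1

Best-Fit: [292,156] [293,180] [490] [250,111] [349,61] [399] [227] → 7 trucks.
Total size 2808 kg; any packing needs at least ⌈2808/500⌉ = 6 trucks.
An optimal packing achieves that bound: [490] [399,61] [349,111] [293,180] [292,156] [250,227] → 6 trucks.
Excess: 7 − 6 = 1.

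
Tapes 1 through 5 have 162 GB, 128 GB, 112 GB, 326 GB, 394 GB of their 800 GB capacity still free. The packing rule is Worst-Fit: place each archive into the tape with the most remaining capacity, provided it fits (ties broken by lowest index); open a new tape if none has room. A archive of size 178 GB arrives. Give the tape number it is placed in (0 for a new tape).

5

Tapes with room: tape 4 (326 GB), tape 5 (394 GB).
Most room is tape 5 with 394 GB free.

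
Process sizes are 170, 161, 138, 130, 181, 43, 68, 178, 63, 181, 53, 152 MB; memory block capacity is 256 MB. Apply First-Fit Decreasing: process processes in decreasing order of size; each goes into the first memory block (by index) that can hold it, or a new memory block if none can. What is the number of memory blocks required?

8

Sorted descending: 181, 181, 178, 170, 161, 152, 138, 130, 68, 63, 53, 43.
memory block 1: place 181 MB, 75 MB left
memory block 2: place 181 MB, 75 MB left
memory block 3: place 178 MB, 78 MB left
memory block 4: place 170 MB, 86 MB left
memory block 5: place 161 MB, 95 MB left
memory block 6: place 152 MB, 104 MB left
memory block 7: place 138 MB, 118 MB left
memory block 8: place 130 MB, 126 MB left
memory block 1: place 68 MB, 7 MB left
memory block 2: place 63 MB, 12 MB left
memory block 3: place 53 MB, 25 MB left
memory block 4: place 43 MB, 43 MB left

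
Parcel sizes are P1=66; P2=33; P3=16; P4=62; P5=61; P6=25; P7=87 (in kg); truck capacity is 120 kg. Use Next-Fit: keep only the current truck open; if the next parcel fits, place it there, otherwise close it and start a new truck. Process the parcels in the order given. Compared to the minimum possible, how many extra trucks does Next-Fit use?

Next-Fit: [66,33,16] [62] [61,25] [87] → 4 trucks.
4 parcels exceed 60 kg (half the capacity), and no two of those can share a truck, so at least 4 trucks are needed.
So 4 is already optimal.

0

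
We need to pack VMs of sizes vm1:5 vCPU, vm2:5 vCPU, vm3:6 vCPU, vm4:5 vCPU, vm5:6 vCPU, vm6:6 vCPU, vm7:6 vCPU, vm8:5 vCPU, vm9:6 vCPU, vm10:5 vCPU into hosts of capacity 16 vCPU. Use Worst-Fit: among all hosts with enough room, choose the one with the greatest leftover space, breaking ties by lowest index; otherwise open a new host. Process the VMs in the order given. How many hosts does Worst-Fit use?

Put vm1 (5 vCPU) in host 1; 11 vCPU remain.
Put vm2 (5 vCPU) in host 1; 6 vCPU remain.
Put vm3 (6 vCPU) in host 1; 0 vCPU remain.
Put vm4 (5 vCPU) in host 2; 11 vCPU remain.
Put vm5 (6 vCPU) in host 2; 5 vCPU remain.
Put vm6 (6 vCPU) in host 3; 10 vCPU remain.
Put vm7 (6 vCPU) in host 3; 4 vCPU remain.
Put vm8 (5 vCPU) in host 2; 0 vCPU remain.
Put vm9 (6 vCPU) in host 4; 10 vCPU remain.
Put vm10 (5 vCPU) in host 4; 5 vCPU remain.

4 hosts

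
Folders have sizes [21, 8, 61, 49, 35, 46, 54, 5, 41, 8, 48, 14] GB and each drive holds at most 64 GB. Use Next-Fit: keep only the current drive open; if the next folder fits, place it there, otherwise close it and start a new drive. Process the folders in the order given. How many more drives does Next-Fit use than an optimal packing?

1

Next-Fit: [21,8] [61] [49] [35] [46] [54,5] [41,8] [48,14] → 8 drives.
Total size 390 GB; any packing needs at least ⌈390/64⌉ = 7 drives.
An optimal packing achieves that bound: [61] [54,8] [49,14] [48,8,5] [46] [41,21] [35] → 7 drives.
Excess: 8 − 7 = 1.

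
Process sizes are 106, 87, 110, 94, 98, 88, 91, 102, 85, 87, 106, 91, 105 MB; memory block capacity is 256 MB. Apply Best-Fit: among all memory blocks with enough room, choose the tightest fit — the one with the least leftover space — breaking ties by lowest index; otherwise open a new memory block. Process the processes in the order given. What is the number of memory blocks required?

106 MB → memory block 1 (remaining 150 MB)
87 MB → memory block 1 (remaining 63 MB)
110 MB → memory block 2 (remaining 146 MB)
94 MB → memory block 2 (remaining 52 MB)
98 MB → memory block 3 (remaining 158 MB)
88 MB → memory block 3 (remaining 70 MB)
91 MB → memory block 4 (remaining 165 MB)
102 MB → memory block 4 (remaining 63 MB)
85 MB → memory block 5 (remaining 171 MB)
87 MB → memory block 5 (remaining 84 MB)
106 MB → memory block 6 (remaining 150 MB)
91 MB → memory block 6 (remaining 59 MB)
105 MB → memory block 7 (remaining 151 MB)

7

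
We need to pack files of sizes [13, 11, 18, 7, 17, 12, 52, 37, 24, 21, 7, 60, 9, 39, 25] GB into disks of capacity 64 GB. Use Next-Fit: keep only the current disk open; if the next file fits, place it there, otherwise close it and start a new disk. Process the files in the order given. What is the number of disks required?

8 disks

13 GB → disk 1 (remaining 51 GB)
11 GB → disk 1 (remaining 40 GB)
18 GB → disk 1 (remaining 22 GB)
7 GB → disk 1 (remaining 15 GB)
17 GB → disk 2 (remaining 47 GB)
12 GB → disk 2 (remaining 35 GB)
52 GB → disk 3 (remaining 12 GB)
37 GB → disk 4 (remaining 27 GB)
24 GB → disk 4 (remaining 3 GB)
21 GB → disk 5 (remaining 43 GB)
7 GB → disk 5 (remaining 36 GB)
60 GB → disk 6 (remaining 4 GB)
9 GB → disk 7 (remaining 55 GB)
39 GB → disk 7 (remaining 16 GB)
25 GB → disk 8 (remaining 39 GB)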